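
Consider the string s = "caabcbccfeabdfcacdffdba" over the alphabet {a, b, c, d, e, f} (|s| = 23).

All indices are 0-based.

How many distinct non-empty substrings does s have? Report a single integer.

rank→(start, suffix):
  0 → (22, 'a')
  1 → (1, 'aabcbccfeabdfcacdffdba')
  2 → (2, 'abcbccfeabdfcacdffdba')
  3 → (10, 'abdfcacdffdba')
  4 → (15, 'acdffdba')
  5 → (21, 'ba')
  6 → (3, 'bcbccfeabdfcacdffdba')
  7 → (5, 'bccfeabdfcacdffdba')
  8 → (11, 'bdfcacdffdba')
  9 → (0, 'caabcbccfeabdfcacdffdba')
  10 → (14, 'cacdffdba')
  11 → (4, 'cbccfeabdfcacdffdba')
  12 → (6, 'ccfeabdfcacdffdba')
  13 → (16, 'cdffdba')
  14 → (7, 'cfeabdfcacdffdba')
  15 → (20, 'dba')
  16 → (12, 'dfcacdffdba')
  17 → (17, 'dffdba')
  18 → (9, 'eabdfcacdffdba')
  19 → (13, 'fcacdffdba')
  20 → (19, 'fdba')
  21 → (8, 'feabdfcacdffdba')
  22 → (18, 'ffdba')

SA = [22, 1, 2, 10, 15, 21, 3, 5, 11, 0, 14, 4, 6, 16, 7, 20, 12, 17, 9, 13, 19, 8, 18]
i: (SA[i-1],SA[i]) lcp shared
  1: (22,1) 1 'a'
  2: (1,2) 1 'a'
  3: (2,10) 2 'ab'
  4: (10,15) 1 'a'
  5: (15,21) 0 ''
  6: (21,3) 1 'b'
  7: (3,5) 2 'bc'
  8: (5,11) 1 'b'
  9: (11,0) 0 ''
  10: (0,14) 2 'ca'
  11: (14,4) 1 'c'
  12: (4,6) 1 'c'
  13: (6,16) 1 'c'
  14: (16,7) 1 'c'
  15: (7,20) 0 ''
  16: (20,12) 1 'd'
  17: (12,17) 2 'df'
  18: (17,9) 0 ''
  19: (9,13) 0 ''
  20: (13,19) 1 'f'
  21: (19,8) 1 'f'
  22: (8,18) 1 'f'

n(n+1)/2 = 23·24/2 = 276
Σ LCP = 0 + 1 + 1 + 2 + 1 + 0 + 1 + 2 + 1 + 0 + 2 + 1 + 1 + 1 + 1 + 0 + 1 + 2 + 0 + 0 + 1 + 1 + 1 = 21
distinct = 276 − 21 = 255

255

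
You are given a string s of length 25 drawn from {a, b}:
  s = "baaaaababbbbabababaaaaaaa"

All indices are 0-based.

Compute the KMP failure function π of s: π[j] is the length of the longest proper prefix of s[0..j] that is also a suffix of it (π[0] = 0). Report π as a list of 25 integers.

π[0] = 0
j=1 s[j]='a': π[1]=0 (border '')
j=2 s[j]='a': π[2]=0 (border '')
j=3 s[j]='a': π[3]=0 (border '')
j=4 s[j]='a': π[4]=0 (border '')
j=5 s[j]='a': π[5]=0 (border '')
j=6 s[j]='b': π[6]=1 (border 'b')
j=7 s[j]='a': π[7]=2 (border 'ba')
j=8 s[j]='b': k: 2→0; π[8]=1 (border 'b')
j=9 s[j]='b': k: 1→0; π[9]=1 (border 'b')
j=10 s[j]='b': k: 1→0; π[10]=1 (border 'b')
j=11 s[j]='b': k: 1→0; π[11]=1 (border 'b')
j=12 s[j]='a': π[12]=2 (border 'ba')
j=13 s[j]='b': k: 2→0; π[13]=1 (border 'b')
j=14 s[j]='a': π[14]=2 (border 'ba')
j=15 s[j]='b': k: 2→0; π[15]=1 (border 'b')
j=16 s[j]='a': π[16]=2 (border 'ba')
j=17 s[j]='b': k: 2→0; π[17]=1 (border 'b')
j=18 s[j]='a': π[18]=2 (border 'ba')
j=19 s[j]='a': π[19]=3 (border 'baa')
j=20 s[j]='a': π[20]=4 (border 'baaa')
j=21 s[j]='a': π[21]=5 (border 'baaaa')
j=22 s[j]='a': π[22]=6 (border 'baaaaa')
j=23 s[j]='a': k: 6→0; π[23]=0 (border '')
j=24 s[j]='a': π[24]=0 (border '')

[0, 0, 0, 0, 0, 0, 1, 2, 1, 1, 1, 1, 2, 1, 2, 1, 2, 1, 2, 3, 4, 5, 6, 0, 0]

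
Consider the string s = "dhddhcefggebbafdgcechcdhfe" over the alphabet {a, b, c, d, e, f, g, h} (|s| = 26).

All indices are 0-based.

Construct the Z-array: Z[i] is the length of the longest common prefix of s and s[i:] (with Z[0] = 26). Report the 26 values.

[26, 0, 1, 2, 0, 0, 0, 0, 0, 0, 0, 0, 0, 0, 0, 1, 0, 0, 0, 0, 0, 0, 2, 0, 0, 0]

Z[0]=26
i=1: fresh scan; Z[1]=0
i=2: fresh scan; Z[2]=1 extend→box=[2,3)
i=3: fresh scan; Z[3]=2 extend→box=[3,5)
i=4: min(r-i=1, Z[1]=0)=0; Z[4]=0
i=5: fresh scan; Z[5]=0
i=6: fresh scan; Z[6]=0
i=7: fresh scan; Z[7]=0
i=8: fresh scan; Z[8]=0
i=9: fresh scan; Z[9]=0
i=10: fresh scan; Z[10]=0
i=11: fresh scan; Z[11]=0
i=12: fresh scan; Z[12]=0
i=13: fresh scan; Z[13]=0
i=14: fresh scan; Z[14]=0
i=15: fresh scan; Z[15]=1 extend→box=[15,16)
i=16: fresh scan; Z[16]=0
i=17: fresh scan; Z[17]=0
i=18: fresh scan; Z[18]=0
i=19: fresh scan; Z[19]=0
i=20: fresh scan; Z[20]=0
i=21: fresh scan; Z[21]=0
i=22: fresh scan; Z[22]=2 extend→box=[22,24)
i=23: min(r-i=1, Z[1]=0)=0; Z[23]=0
i=24: fresh scan; Z[24]=0
i=25: fresh scan; Z[25]=0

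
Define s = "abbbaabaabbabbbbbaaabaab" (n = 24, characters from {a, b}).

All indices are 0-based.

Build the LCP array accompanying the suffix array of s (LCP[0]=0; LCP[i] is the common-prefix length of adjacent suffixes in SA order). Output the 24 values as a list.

rank | idx | suffix
   0 |  17 | aaabaab
   1 |  21 | aab
   2 |  18 | aabaab
   3 |   4 | aabaabbabbbbbaaabaab
   4 |   7 | aabbabbbbbaaabaab
   5 |  22 | ab
   6 |  19 | abaab
   7 |   5 | abaabbabbbbbaaabaab
   8 |   8 | abbabbbbbaaabaab
   9 |   0 | abbbaabaabbabbbbbaaabaab
  10 |  11 | abbbbbaaabaab
  11 |  23 | b
  12 |  16 | baaabaab
  13 |  20 | baab
  14 |   3 | baabaabbabbbbbaaabaab
  15 |   6 | baabbabbbbbaaabaab
  16 |  10 | babbbbbaaabaab
  17 |  15 | bbaaabaab
  18 |   2 | bbaabaabbabbbbbaaabaab
  19 |   9 | bbabbbbbaaabaab
  20 |  14 | bbbaaabaab
  21 |   1 | bbbaabaabbabbbbbaaabaab
  22 |  13 | bbbbaaabaab
  23 |  12 | bbbbbaaabaab

SA = [17, 21, 18, 4, 7, 22, 19, 5, 8, 0, 11, 23, 16, 20, 3, 6, 10, 15, 2, 9, 14, 1, 13, 12]
i: (SA[i-1],SA[i]) lcp shared
  1: (17,21) 2 'aa'
  2: (21,18) 3 'aab'
  3: (18,4) 6 'aabaab'
  4: (4,7) 3 'aab'
  5: (7,22) 1 'a'
  6: (22,19) 2 'ab'
  7: (19,5) 5 'abaab'
  8: (5,8) 2 'ab'
  9: (8,0) 3 'abb'
  10: (0,11) 4 'abbb'
  11: (11,23) 0 ''
  12: (23,16) 1 'b'
  13: (16,20) 3 'baa'
  14: (20,3) 4 'baab'
  15: (3,6) 4 'baab'
  16: (6,10) 2 'ba'
  17: (10,15) 1 'b'
  18: (15,2) 4 'bbaa'
  19: (2,9) 3 'bba'
  20: (9,14) 2 'bb'
  21: (14,1) 5 'bbbaa'
  22: (1,13) 3 'bbb'
  23: (13,12) 4 'bbbb'

[0, 2, 3, 6, 3, 1, 2, 5, 2, 3, 4, 0, 1, 3, 4, 4, 2, 1, 4, 3, 2, 5, 3, 4]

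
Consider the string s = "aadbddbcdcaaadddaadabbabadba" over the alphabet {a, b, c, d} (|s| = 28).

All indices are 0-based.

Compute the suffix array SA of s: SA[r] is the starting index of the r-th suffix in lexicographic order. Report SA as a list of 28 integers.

rank→(start, suffix):
  0 → (27, 'a')
  1 → (10, 'aaadddaadabbabadba')
  2 → (16, 'aadabbabadba')
  3 → (0, 'aadbddbcdcaaadddaadabbabadba')
  4 → (11, 'aadddaadabbabadba')
  5 → (22, 'abadba')
  6 → (19, 'abbabadba')
  7 → (17, 'adabbabadba')
  8 → (24, 'adba')
  9 → (1, 'adbddbcdcaaadddaadabbabadba')
  10 → (12, 'adddaadabbabadba')
  11 → (26, 'ba')
  12 → (21, 'babadba')
  13 → (23, 'badba')
  14 → (20, 'bbabadba')
  15 → (6, 'bcdcaaadddaadabbabadba')
  16 → (3, 'bddbcdcaaadddaadabbabadba')
  17 → (9, 'caaadddaadabbabadba')
  18 → (7, 'cdcaaadddaadabbabadba')
  19 → (15, 'daadabbabadba')
  20 → (18, 'dabbabadba')
  21 → (25, 'dba')
  22 → (5, 'dbcdcaaadddaadabbabadba')
  23 → (2, 'dbddbcdcaaadddaadabbabadba')
  24 → (8, 'dcaaadddaadabbabadba')
  25 → (14, 'ddaadabbabadba')
  26 → (4, 'ddbcdcaaadddaadabbabadba')
  27 → (13, 'dddaadabbabadba')

[27, 10, 16, 0, 11, 22, 19, 17, 24, 1, 12, 26, 21, 23, 20, 6, 3, 9, 7, 15, 18, 25, 5, 2, 8, 14, 4, 13]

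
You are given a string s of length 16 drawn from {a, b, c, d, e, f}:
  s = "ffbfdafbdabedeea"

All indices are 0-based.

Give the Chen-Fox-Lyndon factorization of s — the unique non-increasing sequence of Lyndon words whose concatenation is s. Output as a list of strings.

["f", "f", "bfd", "afbd", "abedee", "a"]

emit factor 1: 'f' (i=0, period=1)
emit factor 2: 'f' (i=1, period=1)
emit factor 3: 'bfd' (i=2, period=3)
emit factor 4: 'afbd' (i=5, period=4)
emit factor 5: 'abedee' (i=9, period=6)
emit factor 6: 'a' (i=15, period=1)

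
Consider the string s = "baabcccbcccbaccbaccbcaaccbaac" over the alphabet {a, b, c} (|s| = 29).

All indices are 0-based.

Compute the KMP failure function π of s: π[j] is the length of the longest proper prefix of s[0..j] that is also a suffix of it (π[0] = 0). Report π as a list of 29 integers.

π[0] = 0
j=1 s[j]='a': π[1]=0 (border '')
j=2 s[j]='a': π[2]=0 (border '')
j=3 s[j]='b': π[3]=1 (border 'b')
j=4 s[j]='c': k: 1→0; π[4]=0 (border '')
j=5 s[j]='c': π[5]=0 (border '')
j=6 s[j]='c': π[6]=0 (border '')
j=7 s[j]='b': π[7]=1 (border 'b')
j=8 s[j]='c': k: 1→0; π[8]=0 (border '')
j=9 s[j]='c': π[9]=0 (border '')
j=10 s[j]='c': π[10]=0 (border '')
j=11 s[j]='b': π[11]=1 (border 'b')
j=12 s[j]='a': π[12]=2 (border 'ba')
j=13 s[j]='c': k: 2→0; π[13]=0 (border '')
j=14 s[j]='c': π[14]=0 (border '')
j=15 s[j]='b': π[15]=1 (border 'b')
j=16 s[j]='a': π[16]=2 (border 'ba')
j=17 s[j]='c': k: 2→0; π[17]=0 (border '')
j=18 s[j]='c': π[18]=0 (border '')
j=19 s[j]='b': π[19]=1 (border 'b')
j=20 s[j]='c': k: 1→0; π[20]=0 (border '')
j=21 s[j]='a': π[21]=0 (border '')
j=22 s[j]='a': π[22]=0 (border '')
j=23 s[j]='c': π[23]=0 (border '')
j=24 s[j]='c': π[24]=0 (border '')
j=25 s[j]='b': π[25]=1 (border 'b')
j=26 s[j]='a': π[26]=2 (border 'ba')
j=27 s[j]='a': π[27]=3 (border 'baa')
j=28 s[j]='c': k: 3→0; π[28]=0 (border '')

[0, 0, 0, 1, 0, 0, 0, 1, 0, 0, 0, 1, 2, 0, 0, 1, 2, 0, 0, 1, 0, 0, 0, 0, 0, 1, 2, 3, 0]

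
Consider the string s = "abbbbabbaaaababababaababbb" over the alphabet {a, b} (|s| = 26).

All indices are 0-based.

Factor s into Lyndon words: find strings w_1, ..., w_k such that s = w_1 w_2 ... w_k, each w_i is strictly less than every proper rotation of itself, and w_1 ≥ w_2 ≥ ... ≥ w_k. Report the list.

["abbbb", "abb", "aaaababababaababbb"]

emit factor 1: 'abbbb' (i=0, period=5)
emit factor 2: 'abb' (i=5, period=3)
emit factor 3: 'aaaababababaababbb' (i=8, period=18)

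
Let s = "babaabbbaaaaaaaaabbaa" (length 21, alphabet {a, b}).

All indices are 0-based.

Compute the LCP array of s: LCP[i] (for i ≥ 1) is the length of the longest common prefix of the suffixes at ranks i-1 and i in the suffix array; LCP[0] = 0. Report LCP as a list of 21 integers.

[0, 1, 2, 8, 7, 6, 5, 4, 3, 2, 4, 1, 2, 3, 0, 3, 3, 2, 1, 4, 2]

sorted suffixes:
  #0 SA[0]=20  'a'
  #1 SA[1]=19  'aa'
  #2 SA[2]=8  'aaaaaaaaabbaa'
  #3 SA[3]=9  'aaaaaaaabbaa'
  #4 SA[4]=10  'aaaaaaabbaa'
  #5 SA[5]=11  'aaaaaabbaa'
  #6 SA[6]=12  'aaaaabbaa'
  #7 SA[7]=13  'aaaabbaa'
  #8 SA[8]=14  'aaabbaa'
  #9 SA[9]=15  'aabbaa'
  #10 SA[10]=3  'aabbbaaaaaaaaabbaa'
  #11 SA[11]=1  'abaabbbaaaaaaaaabbaa'
  #12 SA[12]=16  'abbaa'
  #13 SA[13]=4  'abbbaaaaaaaaabbaa'
  #14 SA[14]=18  'baa'
  #15 SA[15]=7  'baaaaaaaaabbaa'
  #16 SA[16]=2  'baabbbaaaaaaaaabbaa'
  #17 SA[17]=0  'babaabbbaaaaaaaaabbaa'
  #18 SA[18]=17  'bbaa'
  #19 SA[19]=6  'bbaaaaaaaaabbaa'
  #20 SA[20]=5  'bbbaaaaaaaaabbaa'

SA = [20, 19, 8, 9, 10, 11, 12, 13, 14, 15, 3, 1, 16, 4, 18, 7, 2, 0, 17, 6, 5]
rank  pair      lcp
   1  s[20:],s[19:]  1  'a'
   2  s[19:],s[8:]  2  'aa'
   3  s[8:],s[9:]  8  'aaaaaaaa'
   4  s[9:],s[10:]  7  'aaaaaaa'
   5  s[10:],s[11:]  6  'aaaaaa'
   6  s[11:],s[12:]  5  'aaaaa'
   7  s[12:],s[13:]  4  'aaaa'
   8  s[13:],s[14:]  3  'aaa'
   9  s[14:],s[15:]  2  'aa'
  10  s[15:],s[3:]  4  'aabb'
  11  s[3:],s[1:]  1  'a'
  12  s[1:],s[16:]  2  'ab'
  13  s[16:],s[4:]  3  'abb'
  14  s[4:],s[18:]  0  ''
  15  s[18:],s[7:]  3  'baa'
  16  s[7:],s[2:]  3  'baa'
  17  s[2:],s[0:]  2  'ba'
  18  s[0:],s[17:]  1  'b'
  19  s[17:],s[6:]  4  'bbaa'
  20  s[6:],s[5:]  2  'bb'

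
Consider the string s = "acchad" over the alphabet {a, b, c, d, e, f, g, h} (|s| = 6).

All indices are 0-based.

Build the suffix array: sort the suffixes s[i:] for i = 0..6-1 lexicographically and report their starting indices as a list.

[0, 4, 1, 2, 5, 3]

rank | idx | suffix
   0 |   0 | acchad
   1 |   4 | ad
   2 |   1 | cchad
   3 |   2 | chad
   4 |   5 | d
   5 |   3 | had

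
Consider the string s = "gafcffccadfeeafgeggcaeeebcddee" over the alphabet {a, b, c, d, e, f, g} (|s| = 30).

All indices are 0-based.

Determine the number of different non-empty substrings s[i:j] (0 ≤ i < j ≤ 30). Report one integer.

436

rank | idx | suffix
   0 |   8 | adfeeafgeggcaeeebcddee
   1 |  20 | aeeebcddee
   2 |   1 | afcffccadfeeafgeggcaeeebcddee
   3 |  13 | afgeggcaeeebcddee
   4 |  24 | bcddee
   5 |   7 | cadfeeafgeggcaeeebcddee
   6 |  19 | caeeebcddee
   7 |   6 | ccadfeeafgeggcaeeebcddee
   8 |  25 | cddee
   9 |   3 | cffccadfeeafgeggcaeeebcddee
  10 |  26 | ddee
  11 |  27 | dee
  12 |   9 | dfeeafgeggcaeeebcddee
  13 |  29 | e
  14 |  12 | eafgeggcaeeebcddee
  15 |  23 | ebcddee
  16 |  28 | ee
  17 |  11 | eeafgeggcaeeebcddee
  18 |  22 | eebcddee
  19 |  21 | eeebcddee
  20 |  16 | eggcaeeebcddee
  21 |   5 | fccadfeeafgeggcaeeebcddee
  22 |   2 | fcffccadfeeafgeggcaeeebcddee
  23 |  10 | feeafgeggcaeeebcddee
  24 |   4 | ffccadfeeafgeggcaeeebcddee
  25 |  14 | fgeggcaeeebcddee
  26 |   0 | gafcffccadfeeafgeggcaeeebcddee
  27 |  18 | gcaeeebcddee
  28 |  15 | geggcaeeebcddee
  29 |  17 | ggcaeeebcddee

SA = [8, 20, 1, 13, 24, 7, 19, 6, 25, 3, 26, 27, 9, 29, 12, 23, 28, 11, 22, 21, 16, 5, 2, 10, 4, 14, 0, 18, 15, 17]
i: (SA[i-1],SA[i]) lcp shared
  1: (8,20) 1 'a'
  2: (20,1) 1 'a'
  3: (1,13) 2 'af'
  4: (13,24) 0 ''
  5: (24,7) 0 ''
  6: (7,19) 2 'ca'
  7: (19,6) 1 'c'
  8: (6,25) 1 'c'
  9: (25,3) 1 'c'
  10: (3,26) 0 ''
  11: (26,27) 1 'd'
  12: (27,9) 1 'd'
  13: (9,29) 0 ''
  14: (29,12) 1 'e'
  15: (12,23) 1 'e'
  16: (23,28) 1 'e'
  17: (28,11) 2 'ee'
  18: (11,22) 2 'ee'
  19: (22,21) 2 'ee'
  20: (21,16) 1 'e'
  21: (16,5) 0 ''
  22: (5,2) 2 'fc'
  23: (2,10) 1 'f'
  24: (10,4) 1 'f'
  25: (4,14) 1 'f'
  26: (14,0) 0 ''
  27: (0,18) 1 'g'
  28: (18,15) 1 'g'
  29: (15,17) 1 'g'

n(n+1)/2 = 30·31/2 = 465
Σ LCP = 0 + 1 + 1 + 2 + 0 + 0 + 2 + 1 + 1 + 1 + 0 + 1 + 1 + 0 + 1 + 1 + 1 + 2 + 2 + 2 + 1 + 0 + 2 + 1 + 1 + 1 + 0 + 1 + 1 + 1 = 29
distinct = 465 − 29 = 436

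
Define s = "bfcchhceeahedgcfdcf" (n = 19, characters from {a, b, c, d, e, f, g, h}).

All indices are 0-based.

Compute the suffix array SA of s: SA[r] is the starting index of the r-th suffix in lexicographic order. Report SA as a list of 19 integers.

rank→(start, suffix):
  0 → (9, 'ahedgcfdcf')
  1 → (0, 'bfcchhceeahedgcfdcf')
  2 → (2, 'cchhceeahedgcfdcf')
  3 → (6, 'ceeahedgcfdcf')
  4 → (17, 'cf')
  5 → (14, 'cfdcf')
  6 → (3, 'chhceeahedgcfdcf')
  7 → (16, 'dcf')
  8 → (12, 'dgcfdcf')
  9 → (8, 'eahedgcfdcf')
  10 → (11, 'edgcfdcf')
  11 → (7, 'eeahedgcfdcf')
  12 → (18, 'f')
  13 → (1, 'fcchhceeahedgcfdcf')
  14 → (15, 'fdcf')
  15 → (13, 'gcfdcf')
  16 → (5, 'hceeahedgcfdcf')
  17 → (10, 'hedgcfdcf')
  18 → (4, 'hhceeahedgcfdcf')

[9, 0, 2, 6, 17, 14, 3, 16, 12, 8, 11, 7, 18, 1, 15, 13, 5, 10, 4]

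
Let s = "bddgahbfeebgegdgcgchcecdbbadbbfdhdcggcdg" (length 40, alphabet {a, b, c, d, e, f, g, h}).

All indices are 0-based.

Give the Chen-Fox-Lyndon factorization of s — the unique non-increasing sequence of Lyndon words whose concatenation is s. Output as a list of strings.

["bddg", "ahbfeebgegdgcgchcecdbb", "adbbfdhdcggcdg"]

emit factor 1: 'bddg' (i=0, period=4)
emit factor 2: 'ahbfeebgegdgcgchcecdbb' (i=4, period=22)
emit factor 3: 'adbbfdhdcggcdg' (i=26, period=14)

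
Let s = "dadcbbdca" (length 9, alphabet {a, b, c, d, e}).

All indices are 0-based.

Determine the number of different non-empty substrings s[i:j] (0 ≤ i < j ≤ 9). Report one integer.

rank | idx | suffix
   0 |   8 | a
   1 |   1 | adcbbdca
   2 |   4 | bbdca
   3 |   5 | bdca
   4 |   7 | ca
   5 |   3 | cbbdca
   6 |   0 | dadcbbdca
   7 |   6 | dca
   8 |   2 | dcbbdca

SA = [8, 1, 4, 5, 7, 3, 0, 6, 2]
rank  pair      lcp
   1  s[8:],s[1:]  1  'a'
   2  s[1:],s[4:]  0  ''
   3  s[4:],s[5:]  1  'b'
   4  s[5:],s[7:]  0  ''
   5  s[7:],s[3:]  1  'c'
   6  s[3:],s[0:]  0  ''
   7  s[0:],s[6:]  1  'd'
   8  s[6:],s[2:]  2  'dc'

n(n+1)/2 = 9·10/2 = 45
Σ LCP = 0 + 1 + 0 + 1 + 0 + 1 + 0 + 1 + 2 = 6
distinct = 45 − 6 = 39

39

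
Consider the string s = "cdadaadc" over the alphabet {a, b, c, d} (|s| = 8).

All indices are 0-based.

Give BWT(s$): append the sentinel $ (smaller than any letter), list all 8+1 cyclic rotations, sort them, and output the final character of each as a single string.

rank  rotation   last
    0  $cdadaadc  c
    1  aadc$cdad  d
    2  adaadc$cd  d
    3  adc$cdada  a
    4  c$cdadaad  d
    5  cdadaadc$  $
    6  daadc$cda  a
    7  dadaadc$c  c
    8  dc$cdadaa  a

cddad$aca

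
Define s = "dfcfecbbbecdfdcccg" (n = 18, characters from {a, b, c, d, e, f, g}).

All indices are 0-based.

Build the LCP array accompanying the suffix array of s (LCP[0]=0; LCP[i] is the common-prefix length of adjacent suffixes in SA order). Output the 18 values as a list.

sorted suffixes:
  #0 SA[0]=6  'bbbecdfdcccg'
  #1 SA[1]=7  'bbecdfdcccg'
  #2 SA[2]=8  'becdfdcccg'
  #3 SA[3]=5  'cbbbecdfdcccg'
  #4 SA[4]=14  'cccg'
  #5 SA[5]=15  'ccg'
  #6 SA[6]=10  'cdfdcccg'
  #7 SA[7]=2  'cfecbbbecdfdcccg'
  #8 SA[8]=16  'cg'
  #9 SA[9]=13  'dcccg'
  #10 SA[10]=0  'dfcfecbbbecdfdcccg'
  #11 SA[11]=11  'dfdcccg'
  #12 SA[12]=4  'ecbbbecdfdcccg'
  #13 SA[13]=9  'ecdfdcccg'
  #14 SA[14]=1  'fcfecbbbecdfdcccg'
  #15 SA[15]=12  'fdcccg'
  #16 SA[16]=3  'fecbbbecdfdcccg'
  #17 SA[17]=17  'g'

SA = [6, 7, 8, 5, 14, 15, 10, 2, 16, 13, 0, 11, 4, 9, 1, 12, 3, 17]
rank  pair      lcp
   1  s[6:],s[7:]  2  'bb'
   2  s[7:],s[8:]  1  'b'
   3  s[8:],s[5:]  0  ''
   4  s[5:],s[14:]  1  'c'
   5  s[14:],s[15:]  2  'cc'
   6  s[15:],s[10:]  1  'c'
   7  s[10:],s[2:]  1  'c'
   8  s[2:],s[16:]  1  'c'
   9  s[16:],s[13:]  0  ''
  10  s[13:],s[0:]  1  'd'
  11  s[0:],s[11:]  2  'df'
  12  s[11:],s[4:]  0  ''
  13  s[4:],s[9:]  2  'ec'
  14  s[9:],s[1:]  0  ''
  15  s[1:],s[12:]  1  'f'
  16  s[12:],s[3:]  1  'f'
  17  s[3:],s[17:]  0  ''

[0, 2, 1, 0, 1, 2, 1, 1, 1, 0, 1, 2, 0, 2, 0, 1, 1, 0]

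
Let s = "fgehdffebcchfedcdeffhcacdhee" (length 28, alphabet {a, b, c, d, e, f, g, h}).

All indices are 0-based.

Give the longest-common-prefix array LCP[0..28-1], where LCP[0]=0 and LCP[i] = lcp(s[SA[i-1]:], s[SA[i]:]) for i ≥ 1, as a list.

rank→(start, suffix):
  0 → (22, 'acdhee')
  1 → (8, 'bcchfedcdeffhcacdhee')
  2 → (21, 'cacdhee')
  3 → (9, 'cchfedcdeffhcacdhee')
  4 → (15, 'cdeffhcacdhee')
  5 → (23, 'cdhee')
  6 → (10, 'chfedcdeffhcacdhee')
  7 → (14, 'dcdeffhcacdhee')
  8 → (16, 'deffhcacdhee')
  9 → (4, 'dffebcchfedcdeffhcacdhee')
  10 → (24, 'dhee')
  11 → (27, 'e')
  12 → (7, 'ebcchfedcdeffhcacdhee')
  13 → (13, 'edcdeffhcacdhee')
  14 → (26, 'ee')
  15 → (17, 'effhcacdhee')
  16 → (2, 'ehdffebcchfedcdeffhcacdhee')
  17 → (6, 'febcchfedcdeffhcacdhee')
  18 → (12, 'fedcdeffhcacdhee')
  19 → (5, 'ffebcchfedcdeffhcacdhee')
  20 → (18, 'ffhcacdhee')
  21 → (0, 'fgehdffebcchfedcdeffhcacdhee')
  22 → (19, 'fhcacdhee')
  23 → (1, 'gehdffebcchfedcdeffhcacdhee')
  24 → (20, 'hcacdhee')
  25 → (3, 'hdffebcchfedcdeffhcacdhee')
  26 → (25, 'hee')
  27 → (11, 'hfedcdeffhcacdhee')

SA = [22, 8, 21, 9, 15, 23, 10, 14, 16, 4, 24, 27, 7, 13, 26, 17, 2, 6, 12, 5, 18, 0, 19, 1, 20, 3, 25, 11]
rank  pair      lcp
   1  s[22:],s[8:]  0  ''
   2  s[8:],s[21:]  0  ''
   3  s[21:],s[9:]  1  'c'
   4  s[9:],s[15:]  1  'c'
   5  s[15:],s[23:]  2  'cd'
   6  s[23:],s[10:]  1  'c'
   7  s[10:],s[14:]  0  ''
   8  s[14:],s[16:]  1  'd'
   9  s[16:],s[4:]  1  'd'
  10  s[4:],s[24:]  1  'd'
  11  s[24:],s[27:]  0  ''
  12  s[27:],s[7:]  1  'e'
  13  s[7:],s[13:]  1  'e'
  14  s[13:],s[26:]  1  'e'
  15  s[26:],s[17:]  1  'e'
  16  s[17:],s[2:]  1  'e'
  17  s[2:],s[6:]  0  ''
  18  s[6:],s[12:]  2  'fe'
  19  s[12:],s[5:]  1  'f'
  20  s[5:],s[18:]  2  'ff'
  21  s[18:],s[0:]  1  'f'
  22  s[0:],s[19:]  1  'f'
  23  s[19:],s[1:]  0  ''
  24  s[1:],s[20:]  0  ''
  25  s[20:],s[3:]  1  'h'
  26  s[3:],s[25:]  1  'h'
  27  s[25:],s[11:]  1  'h'

[0, 0, 0, 1, 1, 2, 1, 0, 1, 1, 1, 0, 1, 1, 1, 1, 1, 0, 2, 1, 2, 1, 1, 0, 0, 1, 1, 1]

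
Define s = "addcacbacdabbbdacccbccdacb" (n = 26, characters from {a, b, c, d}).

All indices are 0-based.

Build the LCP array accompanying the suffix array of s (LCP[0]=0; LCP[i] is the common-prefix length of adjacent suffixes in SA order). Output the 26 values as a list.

[0, 1, 3, 2, 2, 1, 0, 1, 1, 2, 1, 1, 0, 1, 2, 2, 1, 2, 2, 1, 3, 0, 2, 3, 1, 1]

rank→(start, suffix):
  0 → (10, 'abbbdacccbccdacb')
  1 → (23, 'acb')
  2 → (4, 'acbacdabbbdacccbccdacb')
  3 → (15, 'acccbccdacb')
  4 → (7, 'acdabbbdacccbccdacb')
  5 → (0, 'addcacbacdabbbdacccbccdacb')
  6 → (25, 'b')
  7 → (6, 'bacdabbbdacccbccdacb')
  8 → (11, 'bbbdacccbccdacb')
  9 → (12, 'bbdacccbccdacb')
  10 → (19, 'bccdacb')
  11 → (13, 'bdacccbccdacb')
  12 → (3, 'cacbacdabbbdacccbccdacb')
  13 → (24, 'cb')
  14 → (5, 'cbacdabbbdacccbccdacb')
  15 → (18, 'cbccdacb')
  16 → (17, 'ccbccdacb')
  17 → (16, 'cccbccdacb')
  18 → (20, 'ccdacb')
  19 → (8, 'cdabbbdacccbccdacb')
  20 → (21, 'cdacb')
  21 → (9, 'dabbbdacccbccdacb')
  22 → (22, 'dacb')
  23 → (14, 'dacccbccdacb')
  24 → (2, 'dcacbacdabbbdacccbccdacb')
  25 → (1, 'ddcacbacdabbbdacccbccdacb')

SA = [10, 23, 4, 15, 7, 0, 25, 6, 11, 12, 19, 13, 3, 24, 5, 18, 17, 16, 20, 8, 21, 9, 22, 14, 2, 1]
rank  pair      lcp
   1  s[10:],s[23:]  1  'a'
   2  s[23:],s[4:]  3  'acb'
   3  s[4:],s[15:]  2  'ac'
   4  s[15:],s[7:]  2  'ac'
   5  s[7:],s[0:]  1  'a'
   6  s[0:],s[25:]  0  ''
   7  s[25:],s[6:]  1  'b'
   8  s[6:],s[11:]  1  'b'
   9  s[11:],s[12:]  2  'bb'
  10  s[12:],s[19:]  1  'b'
  11  s[19:],s[13:]  1  'b'
  12  s[13:],s[3:]  0  ''
  13  s[3:],s[24:]  1  'c'
  14  s[24:],s[5:]  2  'cb'
  15  s[5:],s[18:]  2  'cb'
  16  s[18:],s[17:]  1  'c'
  17  s[17:],s[16:]  2  'cc'
  18  s[16:],s[20:]  2  'cc'
  19  s[20:],s[8:]  1  'c'
  20  s[8:],s[21:]  3  'cda'
  21  s[21:],s[9:]  0  ''
  22  s[9:],s[22:]  2  'da'
  23  s[22:],s[14:]  3  'dac'
  24  s[14:],s[2:]  1  'd'
  25  s[2:],s[1:]  1  'd'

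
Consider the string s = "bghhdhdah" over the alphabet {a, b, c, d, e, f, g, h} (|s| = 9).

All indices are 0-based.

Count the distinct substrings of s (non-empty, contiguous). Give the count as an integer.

rank | idx | suffix
   0 |   7 | ah
   1 |   0 | bghhdhdah
   2 |   6 | dah
   3 |   4 | dhdah
   4 |   1 | ghhdhdah
   5 |   8 | h
   6 |   5 | hdah
   7 |   3 | hdhdah
   8 |   2 | hhdhdah

SA = [7, 0, 6, 4, 1, 8, 5, 3, 2]
rank  pair      lcp
   1  s[7:],s[0:]  0  ''
   2  s[0:],s[6:]  0  ''
   3  s[6:],s[4:]  1  'd'
   4  s[4:],s[1:]  0  ''
   5  s[1:],s[8:]  0  ''
   6  s[8:],s[5:]  1  'h'
   7  s[5:],s[3:]  2  'hd'
   8  s[3:],s[2:]  1  'h'

n(n+1)/2 = 9·10/2 = 45
Σ LCP = 0 + 0 + 0 + 1 + 0 + 0 + 1 + 2 + 1 = 5
distinct = 45 − 5 = 40

40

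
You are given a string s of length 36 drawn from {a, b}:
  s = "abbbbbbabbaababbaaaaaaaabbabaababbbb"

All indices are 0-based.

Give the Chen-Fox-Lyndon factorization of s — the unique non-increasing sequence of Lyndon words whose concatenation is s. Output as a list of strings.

emit factor 1: 'abbbbbb' (i=0, period=7)
emit factor 2: 'abb' (i=7, period=3)
emit factor 3: 'aababb' (i=10, period=6)
emit factor 4: 'aaaaaaaabbabaababbbb' (i=16, period=20)

["abbbbbb", "abb", "aababb", "aaaaaaaabbabaababbbb"]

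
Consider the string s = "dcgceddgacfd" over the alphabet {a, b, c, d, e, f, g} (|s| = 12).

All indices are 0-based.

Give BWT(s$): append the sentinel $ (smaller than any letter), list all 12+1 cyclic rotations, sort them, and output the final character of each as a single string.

rank  rotation       last
    0  $dcgceddgacfd  d
    1  acfd$dcgceddg  g
    2  ceddgacfd$dcg  g
    3  cfd$dcgceddga  a
    4  cgceddgacfd$d  d
    5  d$dcgceddgacf  f
    6  dcgceddgacfd$  $
    7  ddgacfd$dcgce  e
    8  dgacfd$dcgced  d
    9  eddgacfd$dcgc  c
   10  fd$dcgceddgac  c
   11  gacfd$dcgcedd  d
   12  gceddgacfd$dc  c

dggadf$edccdc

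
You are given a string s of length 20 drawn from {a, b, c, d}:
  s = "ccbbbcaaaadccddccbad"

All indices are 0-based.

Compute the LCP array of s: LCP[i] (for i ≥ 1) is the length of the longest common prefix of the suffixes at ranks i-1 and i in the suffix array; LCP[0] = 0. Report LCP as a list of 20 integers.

[0, 3, 2, 1, 2, 0, 1, 2, 1, 0, 1, 2, 1, 3, 2, 1, 0, 1, 3, 1]

sorted suffixes:
  #0 SA[0]=6  'aaaadccddccbad'
  #1 SA[1]=7  'aaadccddccbad'
  #2 SA[2]=8  'aadccddccbad'
  #3 SA[3]=18  'ad'
  #4 SA[4]=9  'adccddccbad'
  #5 SA[5]=17  'bad'
  #6 SA[6]=2  'bbbcaaaadccddccbad'
  #7 SA[7]=3  'bbcaaaadccddccbad'
  #8 SA[8]=4  'bcaaaadccddccbad'
  #9 SA[9]=5  'caaaadccddccbad'
  #10 SA[10]=16  'cbad'
  #11 SA[11]=1  'cbbbcaaaadccddccbad'
  #12 SA[12]=15  'ccbad'
  #13 SA[13]=0  'ccbbbcaaaadccddccbad'
  #14 SA[14]=11  'ccddccbad'
  #15 SA[15]=12  'cddccbad'
  #16 SA[16]=19  'd'
  #17 SA[17]=14  'dccbad'
  #18 SA[18]=10  'dccddccbad'
  #19 SA[19]=13  'ddccbad'

SA = [6, 7, 8, 18, 9, 17, 2, 3, 4, 5, 16, 1, 15, 0, 11, 12, 19, 14, 10, 13]
rank  pair      lcp
   1  s[6:],s[7:]  3  'aaa'
   2  s[7:],s[8:]  2  'aa'
   3  s[8:],s[18:]  1  'a'
   4  s[18:],s[9:]  2  'ad'
   5  s[9:],s[17:]  0  ''
   6  s[17:],s[2:]  1  'b'
   7  s[2:],s[3:]  2  'bb'
   8  s[3:],s[4:]  1  'b'
   9  s[4:],s[5:]  0  ''
  10  s[5:],s[16:]  1  'c'
  11  s[16:],s[1:]  2  'cb'
  12  s[1:],s[15:]  1  'c'
  13  s[15:],s[0:]  3  'ccb'
  14  s[0:],s[11:]  2  'cc'
  15  s[11:],s[12:]  1  'c'
  16  s[12:],s[19:]  0  ''
  17  s[19:],s[14:]  1  'd'
  18  s[14:],s[10:]  3  'dcc'
  19  s[10:],s[13:]  1  'd'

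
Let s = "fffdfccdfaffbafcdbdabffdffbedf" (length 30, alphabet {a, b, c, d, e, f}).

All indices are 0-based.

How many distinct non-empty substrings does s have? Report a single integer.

425

sorted suffixes:
  #0 SA[0]=19  'abffdffbedf'
  #1 SA[1]=13  'afcdbdabffdffbedf'
  #2 SA[2]=9  'affbafcdbdabffdffbedf'
  #3 SA[3]=12  'bafcdbdabffdffbedf'
  #4 SA[4]=17  'bdabffdffbedf'
  #5 SA[5]=26  'bedf'
  #6 SA[6]=20  'bffdffbedf'
  #7 SA[7]=5  'ccdfaffbafcdbdabffdffbedf'
  #8 SA[8]=15  'cdbdabffdffbedf'
  #9 SA[9]=6  'cdfaffbafcdbdabffdffbedf'
  #10 SA[10]=18  'dabffdffbedf'
  #11 SA[11]=16  'dbdabffdffbedf'
  #12 SA[12]=28  'df'
  #13 SA[13]=7  'dfaffbafcdbdabffdffbedf'
  #14 SA[14]=3  'dfccdfaffbafcdbdabffdffbedf'
  #15 SA[15]=23  'dffbedf'
  #16 SA[16]=27  'edf'
  #17 SA[17]=29  'f'
  #18 SA[18]=8  'faffbafcdbdabffdffbedf'
  #19 SA[19]=11  'fbafcdbdabffdffbedf'
  #20 SA[20]=25  'fbedf'
  #21 SA[21]=4  'fccdfaffbafcdbdabffdffbedf'
  #22 SA[22]=14  'fcdbdabffdffbedf'
  #23 SA[23]=2  'fdfccdfaffbafcdbdabffdffbedf'
  #24 SA[24]=22  'fdffbedf'
  #25 SA[25]=10  'ffbafcdbdabffdffbedf'
  #26 SA[26]=24  'ffbedf'
  #27 SA[27]=1  'ffdfccdfaffbafcdbdabffdffbedf'
  #28 SA[28]=21  'ffdffbedf'
  #29 SA[29]=0  'fffdfccdfaffbafcdbdabffdffbedf'

SA = [19, 13, 9, 12, 17, 26, 20, 5, 15, 6, 18, 16, 28, 7, 3, 23, 27, 29, 8, 11, 25, 4, 14, 2, 22, 10, 24, 1, 21, 0]
[i] adj suffixes → lcp
  [1] 19/13 → 1 ('a')
  [2] 13/9 → 2 ('af')
  [3] 9/12 → 0 ('')
  [4] 12/17 → 1 ('b')
  [5] 17/26 → 1 ('b')
  [6] 26/20 → 1 ('b')
  [7] 20/5 → 0 ('')
  [8] 5/15 → 1 ('c')
  [9] 15/6 → 2 ('cd')
  [10] 6/18 → 0 ('')
  [11] 18/16 → 1 ('d')
  [12] 16/28 → 1 ('d')
  [13] 28/7 → 2 ('df')
  [14] 7/3 → 2 ('df')
  [15] 3/23 → 2 ('df')
  [16] 23/27 → 0 ('')
  [17] 27/29 → 0 ('')
  [18] 29/8 → 1 ('f')
  [19] 8/11 → 1 ('f')
  [20] 11/25 → 2 ('fb')
  [21] 25/4 → 1 ('f')
  [22] 4/14 → 2 ('fc')
  [23] 14/2 → 1 ('f')
  [24] 2/22 → 3 ('fdf')
  [25] 22/10 → 1 ('f')
  [26] 10/24 → 3 ('ffb')
  [27] 24/1 → 2 ('ff')
  [28] 1/21 → 4 ('ffdf')
  [29] 21/0 → 2 ('ff')

n(n+1)/2 = 30·31/2 = 465
Σ LCP = 0 + 1 + 2 + 0 + 1 + 1 + 1 + 0 + 1 + 2 + 0 + 1 + 1 + 2 + 2 + 2 + 0 + 0 + 1 + 1 + 2 + 1 + 2 + 1 + 3 + 1 + 3 + 2 + 4 + 2 = 40
distinct = 465 − 40 = 425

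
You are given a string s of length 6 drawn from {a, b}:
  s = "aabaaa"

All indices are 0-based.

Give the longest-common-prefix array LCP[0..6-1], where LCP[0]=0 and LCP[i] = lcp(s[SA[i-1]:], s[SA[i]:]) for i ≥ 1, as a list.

[0, 1, 2, 2, 1, 0]

sorted suffixes:
  #0 SA[0]=5  'a'
  #1 SA[1]=4  'aa'
  #2 SA[2]=3  'aaa'
  #3 SA[3]=0  'aabaaa'
  #4 SA[4]=1  'abaaa'
  #5 SA[5]=2  'baaa'

SA = [5, 4, 3, 0, 1, 2]
rank  pair      lcp
   1  s[5:],s[4:]  1  'a'
   2  s[4:],s[3:]  2  'aa'
   3  s[3:],s[0:]  2  'aa'
   4  s[0:],s[1:]  1  'a'
   5  s[1:],s[2:]  0  ''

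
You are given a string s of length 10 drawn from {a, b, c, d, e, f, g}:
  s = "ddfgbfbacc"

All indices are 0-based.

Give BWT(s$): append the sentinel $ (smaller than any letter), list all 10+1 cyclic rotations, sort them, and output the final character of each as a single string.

rank  rotation     last
    0  $ddfgbfbacc  c
    1  acc$ddfgbfb  b
    2  bacc$ddfgbf  f
    3  bfbacc$ddfg  g
    4  c$ddfgbfbac  c
    5  cc$ddfgbfba  a
    6  ddfgbfbacc$  $
    7  dfgbfbacc$d  d
    8  fbacc$ddfgb  b
    9  fgbfbacc$dd  d
   10  gbfbacc$ddf  f

cbfgca$dbdf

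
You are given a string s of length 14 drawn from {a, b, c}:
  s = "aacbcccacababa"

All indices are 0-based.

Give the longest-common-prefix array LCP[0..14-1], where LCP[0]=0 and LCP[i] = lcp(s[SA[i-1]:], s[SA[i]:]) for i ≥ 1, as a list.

sorted suffixes:
  #0 SA[0]=13  'a'
  #1 SA[1]=0  'aacbcccacababa'
  #2 SA[2]=11  'aba'
  #3 SA[3]=9  'ababa'
  #4 SA[4]=7  'acababa'
  #5 SA[5]=1  'acbcccacababa'
  #6 SA[6]=12  'ba'
  #7 SA[7]=10  'baba'
  #8 SA[8]=3  'bcccacababa'
  #9 SA[9]=8  'cababa'
  #10 SA[10]=6  'cacababa'
  #11 SA[11]=2  'cbcccacababa'
  #12 SA[12]=5  'ccacababa'
  #13 SA[13]=4  'cccacababa'

SA = [13, 0, 11, 9, 7, 1, 12, 10, 3, 8, 6, 2, 5, 4]
[i] adj suffixes → lcp
  [1] 13/0 → 1 ('a')
  [2] 0/11 → 1 ('a')
  [3] 11/9 → 3 ('aba')
  [4] 9/7 → 1 ('a')
  [5] 7/1 → 2 ('ac')
  [6] 1/12 → 0 ('')
  [7] 12/10 → 2 ('ba')
  [8] 10/3 → 1 ('b')
  [9] 3/8 → 0 ('')
  [10] 8/6 → 2 ('ca')
  [11] 6/2 → 1 ('c')
  [12] 2/5 → 1 ('c')
  [13] 5/4 → 2 ('cc')

[0, 1, 1, 3, 1, 2, 0, 2, 1, 0, 2, 1, 1, 2]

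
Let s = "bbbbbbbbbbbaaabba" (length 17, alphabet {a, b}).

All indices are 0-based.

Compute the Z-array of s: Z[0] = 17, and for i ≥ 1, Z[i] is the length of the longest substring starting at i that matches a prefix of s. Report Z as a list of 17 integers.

[17, 10, 9, 8, 7, 6, 5, 4, 3, 2, 1, 0, 0, 0, 2, 1, 0]

Z[0]=17
i=1: outside box; Z[1]=10 extend→box=[1,11)
i=2: min(r-i=9, Z[1]=10)=9; Z[2]=9
i=3: min(r-i=8, Z[2]=9)=8; Z[3]=8
i=4: min(r-i=7, Z[3]=8)=7; Z[4]=7
i=5: min(r-i=6, Z[4]=7)=6; Z[5]=6
i=6: min(r-i=5, Z[5]=6)=5; Z[6]=5
i=7: min(r-i=4, Z[6]=5)=4; Z[7]=4
i=8: min(r-i=3, Z[7]=4)=3; Z[8]=3
i=9: min(r-i=2, Z[8]=3)=2; Z[9]=2
i=10: min(r-i=1, Z[9]=2)=1; Z[10]=1
i=11: outside box; Z[11]=0
i=12: outside box; Z[12]=0
i=13: outside box; Z[13]=0
i=14: outside box; Z[14]=2 extend→box=[14,16)
i=15: min(r-i=1, Z[1]=10)=1; Z[15]=1
i=16: outside box; Z[16]=0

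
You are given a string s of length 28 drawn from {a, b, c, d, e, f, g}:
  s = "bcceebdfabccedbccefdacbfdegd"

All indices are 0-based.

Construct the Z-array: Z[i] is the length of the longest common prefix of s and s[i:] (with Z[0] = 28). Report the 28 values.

[28, 0, 0, 0, 0, 1, 0, 0, 0, 4, 0, 0, 0, 0, 4, 0, 0, 0, 0, 0, 0, 0, 1, 0, 0, 0, 0, 0]

Z[0]=28
i=1: outside box; Z[1]=0
i=2: outside box; Z[2]=0
i=3: outside box; Z[3]=0
i=4: outside box; Z[4]=0
i=5: outside box; Z[5]=1 grow→box=[5,6)
i=6: outside box; Z[6]=0
i=7: outside box; Z[7]=0
i=8: outside box; Z[8]=0
i=9: outside box; Z[9]=4 grow→box=[9,13)
i=10: min(r-i=3, Z[1]=0)=0; Z[10]=0
i=11: min(r-i=2, Z[2]=0)=0; Z[11]=0
i=12: min(r-i=1, Z[3]=0)=0; Z[12]=0
i=13: outside box; Z[13]=0
i=14: outside box; Z[14]=4 grow→box=[14,18)
i=15: min(r-i=3, Z[1]=0)=0; Z[15]=0
i=16: min(r-i=2, Z[2]=0)=0; Z[16]=0
i=17: min(r-i=1, Z[3]=0)=0; Z[17]=0
i=18: outside box; Z[18]=0
i=19: outside box; Z[19]=0
i=20: outside box; Z[20]=0
i=21: outside box; Z[21]=0
i=22: outside box; Z[22]=1 grow→box=[22,23)
i=23: outside box; Z[23]=0
i=24: outside box; Z[24]=0
i=25: outside box; Z[25]=0
i=26: outside box; Z[26]=0
i=27: outside box; Z[27]=0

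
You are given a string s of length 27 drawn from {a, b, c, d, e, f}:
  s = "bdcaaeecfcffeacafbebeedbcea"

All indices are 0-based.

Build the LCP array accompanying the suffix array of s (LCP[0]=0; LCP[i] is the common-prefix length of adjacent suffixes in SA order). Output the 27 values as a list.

sorted suffixes:
  #0 SA[0]=26  'a'
  #1 SA[1]=3  'aaeecfcffeacafbebeedbcea'
  #2 SA[2]=13  'acafbebeedbcea'
  #3 SA[3]=4  'aeecfcffeacafbebeedbcea'
  #4 SA[4]=15  'afbebeedbcea'
  #5 SA[5]=23  'bcea'
  #6 SA[6]=0  'bdcaaeecfcffeacafbebeedbcea'
  #7 SA[7]=17  'bebeedbcea'
  #8 SA[8]=19  'beedbcea'
  #9 SA[9]=2  'caaeecfcffeacafbebeedbcea'
  #10 SA[10]=14  'cafbebeedbcea'
  #11 SA[11]=24  'cea'
  #12 SA[12]=7  'cfcffeacafbebeedbcea'
  #13 SA[13]=9  'cffeacafbebeedbcea'
  #14 SA[14]=22  'dbcea'
  #15 SA[15]=1  'dcaaeecfcffeacafbebeedbcea'
  #16 SA[16]=25  'ea'
  #17 SA[17]=12  'eacafbebeedbcea'
  #18 SA[18]=18  'ebeedbcea'
  #19 SA[19]=6  'ecfcffeacafbebeedbcea'
  #20 SA[20]=21  'edbcea'
  #21 SA[21]=5  'eecfcffeacafbebeedbcea'
  #22 SA[22]=20  'eedbcea'
  #23 SA[23]=16  'fbebeedbcea'
  #24 SA[24]=8  'fcffeacafbebeedbcea'
  #25 SA[25]=11  'feacafbebeedbcea'
  #26 SA[26]=10  'ffeacafbebeedbcea'

SA = [26, 3, 13, 4, 15, 23, 0, 17, 19, 2, 14, 24, 7, 9, 22, 1, 25, 12, 18, 6, 21, 5, 20, 16, 8, 11, 10]
i: (SA[i-1],SA[i]) lcp shared
  1: (26,3) 1 'a'
  2: (3,13) 1 'a'
  3: (13,4) 1 'a'
  4: (4,15) 1 'a'
  5: (15,23) 0 ''
  6: (23,0) 1 'b'
  7: (0,17) 1 'b'
  8: (17,19) 2 'be'
  9: (19,2) 0 ''
  10: (2,14) 2 'ca'
  11: (14,24) 1 'c'
  12: (24,7) 1 'c'
  13: (7,9) 2 'cf'
  14: (9,22) 0 ''
  15: (22,1) 1 'd'
  16: (1,25) 0 ''
  17: (25,12) 2 'ea'
  18: (12,18) 1 'e'
  19: (18,6) 1 'e'
  20: (6,21) 1 'e'
  21: (21,5) 1 'e'
  22: (5,20) 2 'ee'
  23: (20,16) 0 ''
  24: (16,8) 1 'f'
  25: (8,11) 1 'f'
  26: (11,10) 1 'f'

[0, 1, 1, 1, 1, 0, 1, 1, 2, 0, 2, 1, 1, 2, 0, 1, 0, 2, 1, 1, 1, 1, 2, 0, 1, 1, 1]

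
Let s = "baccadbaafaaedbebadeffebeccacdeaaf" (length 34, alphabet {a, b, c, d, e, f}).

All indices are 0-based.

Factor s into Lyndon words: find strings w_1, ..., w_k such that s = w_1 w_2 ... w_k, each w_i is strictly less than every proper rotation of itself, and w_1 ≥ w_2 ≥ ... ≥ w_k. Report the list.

emit factor 1: 'b' (i=0, period=1)
emit factor 2: 'accadb' (i=1, period=6)
emit factor 3: 'aaf' (i=7, period=3)
emit factor 4: 'aaedbebadeffebeccacdeaaf' (i=10, period=24)

["b", "accadb", "aaf", "aaedbebadeffebeccacdeaaf"]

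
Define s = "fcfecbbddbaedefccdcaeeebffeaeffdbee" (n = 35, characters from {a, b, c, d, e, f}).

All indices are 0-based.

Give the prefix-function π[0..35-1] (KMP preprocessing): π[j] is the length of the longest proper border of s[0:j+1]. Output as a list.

[0, 0, 1, 0, 0, 0, 0, 0, 0, 0, 0, 0, 0, 0, 1, 2, 0, 0, 0, 0, 0, 0, 0, 0, 1, 1, 0, 0, 0, 1, 1, 0, 0, 0, 0]

π[0] = 0
j=1 s[j]='c': π[1]=0 (border '')
j=2 s[j]='f': π[2]=1 (border 'f')
j=3 s[j]='e': k: 1→0; π[3]=0 (border '')
j=4 s[j]='c': π[4]=0 (border '')
j=5 s[j]='b': π[5]=0 (border '')
j=6 s[j]='b': π[6]=0 (border '')
j=7 s[j]='d': π[7]=0 (border '')
j=8 s[j]='d': π[8]=0 (border '')
j=9 s[j]='b': π[9]=0 (border '')
j=10 s[j]='a': π[10]=0 (border '')
j=11 s[j]='e': π[11]=0 (border '')
j=12 s[j]='d': π[12]=0 (border '')
j=13 s[j]='e': π[13]=0 (border '')
j=14 s[j]='f': π[14]=1 (border 'f')
j=15 s[j]='c': π[15]=2 (border 'fc')
j=16 s[j]='c': k: 2→0; π[16]=0 (border '')
j=17 s[j]='d': π[17]=0 (border '')
j=18 s[j]='c': π[18]=0 (border '')
j=19 s[j]='a': π[19]=0 (border '')
j=20 s[j]='e': π[20]=0 (border '')
j=21 s[j]='e': π[21]=0 (border '')
j=22 s[j]='e': π[22]=0 (border '')
j=23 s[j]='b': π[23]=0 (border '')
j=24 s[j]='f': π[24]=1 (border 'f')
j=25 s[j]='f': k: 1→0; π[25]=1 (border 'f')
j=26 s[j]='e': k: 1→0; π[26]=0 (border '')
j=27 s[j]='a': π[27]=0 (border '')
j=28 s[j]='e': π[28]=0 (border '')
j=29 s[j]='f': π[29]=1 (border 'f')
j=30 s[j]='f': k: 1→0; π[30]=1 (border 'f')
j=31 s[j]='d': k: 1→0; π[31]=0 (border '')
j=32 s[j]='b': π[32]=0 (border '')
j=33 s[j]='e': π[33]=0 (border '')
j=34 s[j]='e': π[34]=0 (border '')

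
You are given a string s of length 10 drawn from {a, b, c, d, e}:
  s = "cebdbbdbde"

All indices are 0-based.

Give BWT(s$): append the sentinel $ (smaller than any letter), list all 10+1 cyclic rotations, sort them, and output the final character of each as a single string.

rank  rotation     last
    0  $cebdbbdbde  e
    1  bbdbde$cebd  d
    2  bdbbdbde$ce  e
    3  bdbde$cebdb  b
    4  bde$cebdbbd  d
    5  cebdbbdbde$  $
    6  dbbdbde$ceb  b
    7  dbde$cebdbb  b
    8  de$cebdbbdb  b
    9  e$cebdbbdbd  d
   10  ebdbbdbde$c  c

edebd$bbbdc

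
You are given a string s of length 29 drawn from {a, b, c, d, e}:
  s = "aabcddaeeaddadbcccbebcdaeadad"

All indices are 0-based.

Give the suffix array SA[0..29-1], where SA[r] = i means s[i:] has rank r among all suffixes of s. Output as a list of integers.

rank→(start, suffix):
  0 → (0, 'aabcddaeeaddadbcccbebcdaeadad')
  1 → (1, 'abcddaeeaddadbcccbebcdaeadad')
  2 → (27, 'ad')
  3 → (25, 'adad')
  4 → (12, 'adbcccbebcdaeadad')
  5 → (9, 'addadbcccbebcdaeadad')
  6 → (23, 'aeadad')
  7 → (6, 'aeeaddadbcccbebcdaeadad')
  8 → (14, 'bcccbebcdaeadad')
  9 → (20, 'bcdaeadad')
  10 → (2, 'bcddaeeaddadbcccbebcdaeadad')
  11 → (18, 'bebcdaeadad')
  12 → (17, 'cbebcdaeadad')
  13 → (16, 'ccbebcdaeadad')
  14 → (15, 'cccbebcdaeadad')
  15 → (21, 'cdaeadad')
  16 → (3, 'cddaeeaddadbcccbebcdaeadad')
  17 → (28, 'd')
  18 → (26, 'dad')
  19 → (11, 'dadbcccbebcdaeadad')
  20 → (22, 'daeadad')
  21 → (5, 'daeeaddadbcccbebcdaeadad')
  22 → (13, 'dbcccbebcdaeadad')
  23 → (10, 'ddadbcccbebcdaeadad')
  24 → (4, 'ddaeeaddadbcccbebcdaeadad')
  25 → (24, 'eadad')
  26 → (8, 'eaddadbcccbebcdaeadad')
  27 → (19, 'ebcdaeadad')
  28 → (7, 'eeaddadbcccbebcdaeadad')

[0, 1, 27, 25, 12, 9, 23, 6, 14, 20, 2, 18, 17, 16, 15, 21, 3, 28, 26, 11, 22, 5, 13, 10, 4, 24, 8, 19, 7]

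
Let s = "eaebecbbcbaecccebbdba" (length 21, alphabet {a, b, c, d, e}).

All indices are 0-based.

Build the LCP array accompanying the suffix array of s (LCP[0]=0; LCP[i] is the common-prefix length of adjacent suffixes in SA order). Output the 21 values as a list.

[0, 1, 2, 0, 2, 1, 2, 1, 1, 1, 0, 2, 1, 2, 1, 0, 0, 1, 2, 1, 2]

rank | idx | suffix
   0 |  20 | a
   1 |   1 | aebecbbcbaecccebbdba
   2 |  10 | aecccebbdba
   3 |  19 | ba
   4 |   9 | baecccebbdba
   5 |   6 | bbcbaecccebbdba
   6 |  16 | bbdba
   7 |   7 | bcbaecccebbdba
   8 |  17 | bdba
   9 |   3 | becbbcbaecccebbdba
  10 |   8 | cbaecccebbdba
  11 |   5 | cbbcbaecccebbdba
  12 |  12 | cccebbdba
  13 |  13 | ccebbdba
  14 |  14 | cebbdba
  15 |  18 | dba
  16 |   0 | eaebecbbcbaecccebbdba
  17 |  15 | ebbdba
  18 |   2 | ebecbbcbaecccebbdba
  19 |   4 | ecbbcbaecccebbdba
  20 |  11 | ecccebbdba

SA = [20, 1, 10, 19, 9, 6, 16, 7, 17, 3, 8, 5, 12, 13, 14, 18, 0, 15, 2, 4, 11]
[i] adj suffixes → lcp
  [1] 20/1 → 1 ('a')
  [2] 1/10 → 2 ('ae')
  [3] 10/19 → 0 ('')
  [4] 19/9 → 2 ('ba')
  [5] 9/6 → 1 ('b')
  [6] 6/16 → 2 ('bb')
  [7] 16/7 → 1 ('b')
  [8] 7/17 → 1 ('b')
  [9] 17/3 → 1 ('b')
  [10] 3/8 → 0 ('')
  [11] 8/5 → 2 ('cb')
  [12] 5/12 → 1 ('c')
  [13] 12/13 → 2 ('cc')
  [14] 13/14 → 1 ('c')
  [15] 14/18 → 0 ('')
  [16] 18/0 → 0 ('')
  [17] 0/15 → 1 ('e')
  [18] 15/2 → 2 ('eb')
  [19] 2/4 → 1 ('e')
  [20] 4/11 → 2 ('ec')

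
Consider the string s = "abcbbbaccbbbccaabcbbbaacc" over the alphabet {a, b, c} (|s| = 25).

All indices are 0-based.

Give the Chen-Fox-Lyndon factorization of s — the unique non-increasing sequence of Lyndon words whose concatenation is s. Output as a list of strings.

emit factor 1: 'abcbbbaccbbbcc' (i=0, period=14)
emit factor 2: 'aabcbbbaacc' (i=14, period=11)

["abcbbbaccbbbcc", "aabcbbbaacc"]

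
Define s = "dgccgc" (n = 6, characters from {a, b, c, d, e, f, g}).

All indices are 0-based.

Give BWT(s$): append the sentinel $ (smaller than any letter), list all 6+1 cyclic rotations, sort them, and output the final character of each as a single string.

cggc$cd

rank  rotation last
    0  $dgccgc  c
    1  c$dgccg  g
    2  ccgc$dg  g
    3  cgc$dgc  c
    4  dgccgc$  $
    5  gc$dgcc  c
    6  gccgc$d  d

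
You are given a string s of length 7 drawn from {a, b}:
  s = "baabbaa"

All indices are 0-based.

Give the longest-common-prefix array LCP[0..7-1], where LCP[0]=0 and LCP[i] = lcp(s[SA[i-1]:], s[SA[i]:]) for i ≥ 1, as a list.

rank→(start, suffix):
  0 → (6, 'a')
  1 → (5, 'aa')
  2 → (1, 'aabbaa')
  3 → (2, 'abbaa')
  4 → (4, 'baa')
  5 → (0, 'baabbaa')
  6 → (3, 'bbaa')

SA = [6, 5, 1, 2, 4, 0, 3]
rank  pair      lcp
   1  s[6:],s[5:]  1  'a'
   2  s[5:],s[1:]  2  'aa'
   3  s[1:],s[2:]  1  'a'
   4  s[2:],s[4:]  0  ''
   5  s[4:],s[0:]  3  'baa'
   6  s[0:],s[3:]  1  'b'

[0, 1, 2, 1, 0, 3, 1]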